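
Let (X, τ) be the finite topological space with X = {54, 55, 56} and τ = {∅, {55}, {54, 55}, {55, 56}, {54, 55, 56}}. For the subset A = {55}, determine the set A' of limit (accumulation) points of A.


A' = {54, 56}

For each x ∈ X, list the open sets U ∈ τ with x ∈ U, then check whether U ∩ (A ∖ {x}) ≠ ∅ for every such U.
  x = 54: opens ∋ x are {54, 55}, {54, 55, 56}; each meets A ∖ {54}, so x IS a limit point.
  x = 55: open {55} ∋ x has {55} ∩ (A ∖ {55}) = ∅, so x is NOT a limit point.
  x = 56: opens ∋ x are {55, 56}, {54, 55, 56}; each meets A ∖ {56}, so x IS a limit point.
Collecting: A' = {54, 56}.


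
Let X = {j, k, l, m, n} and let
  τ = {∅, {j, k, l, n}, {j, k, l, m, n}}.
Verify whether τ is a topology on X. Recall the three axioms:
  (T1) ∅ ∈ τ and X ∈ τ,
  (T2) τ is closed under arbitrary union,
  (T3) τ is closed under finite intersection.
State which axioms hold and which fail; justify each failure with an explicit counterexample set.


τ IS a topology on X.

Axiom (T1): ∅ ∈ τ? Yes; X ∈ τ? Yes.
Axiom (T2/T3): check pairwise unions and intersections of members of τ.
All pairwise intersections and unions checked — each lies in τ. Therefore τ satisfies (T1), (T2), (T3): it IS a topology on X.


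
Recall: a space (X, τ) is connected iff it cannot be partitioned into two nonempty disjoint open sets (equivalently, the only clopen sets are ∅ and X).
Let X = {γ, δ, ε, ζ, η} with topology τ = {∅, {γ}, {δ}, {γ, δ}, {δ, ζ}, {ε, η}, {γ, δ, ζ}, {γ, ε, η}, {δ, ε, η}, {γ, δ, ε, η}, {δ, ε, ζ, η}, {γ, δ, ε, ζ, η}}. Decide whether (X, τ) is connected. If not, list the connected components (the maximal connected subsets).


(X, τ) is disconnected; components = [{γ}, {δ, ζ}, {ε, η}].

Find clopen sets (U ∈ τ with X ∖ U ∈ τ):
  U = ∅, X ∖ U = {γ, δ, ε, ζ, η} — both open, so U is clopen.
  U = {γ}, X ∖ U = {δ, ε, ζ, η} — both open, so U is clopen.
  U = {δ, ζ}, X ∖ U = {γ, ε, η} — both open, so U is clopen.
  U = {ε, η}, X ∖ U = {γ, δ, ζ} — both open, so U is clopen.
  U = {γ, δ, ζ}, X ∖ U = {ε, η} — both open, so U is clopen.
  U = {γ, ε, η}, X ∖ U = {δ, ζ} — both open, so U is clopen.
  U = {δ, ε, ζ, η}, X ∖ U = {γ} — both open, so U is clopen.
  U = {γ, δ, ε, ζ, η}, X ∖ U = ∅ — both open, so U is clopen.
Nontrivial clopen(s) exist: e.g. {δ, ε, ζ, η}. So (X, τ) is disconnected.
Compute connected components by grouping points that agree on all clopens:
  component: {γ}
  component: {δ, ζ}
  component: {ε, η}


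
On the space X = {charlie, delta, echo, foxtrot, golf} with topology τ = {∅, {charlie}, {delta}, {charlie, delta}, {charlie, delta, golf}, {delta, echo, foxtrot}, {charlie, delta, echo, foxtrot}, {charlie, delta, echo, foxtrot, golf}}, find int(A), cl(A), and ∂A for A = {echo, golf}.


int(A) = ∅, cl(A) = {echo, foxtrot, golf}, ∂A = {echo, foxtrot, golf}.

Closed sets in (X, τ) are complements of opens:
  closed(X, τ) = {∅, {golf}, {charlie, golf}, {echo, foxtrot}, {echo, foxtrot, golf}, {charlie, echo, foxtrot, golf}, {delta, echo, foxtrot, golf}, {charlie, delta, echo, foxtrot, golf}}.
int(A) = ⋃ {U ∈ τ : U ⊆ A}. Opens contained in A: ∅.
Taking the union of these: int(A) = ∅.
cl(A) = ⋂ {C closed : A ⊆ C}. Closed sets containing A: {echo, foxtrot, golf}, {charlie, echo, foxtrot, golf}, {delta, echo, foxtrot, golf}, {charlie, delta, echo, foxtrot, golf}.
Intersecting these: cl(A) = {echo, foxtrot, golf}.
∂A = cl(A) ∖ int(A) = {echo, foxtrot, golf} ∖ ∅ = {echo, foxtrot, golf}.


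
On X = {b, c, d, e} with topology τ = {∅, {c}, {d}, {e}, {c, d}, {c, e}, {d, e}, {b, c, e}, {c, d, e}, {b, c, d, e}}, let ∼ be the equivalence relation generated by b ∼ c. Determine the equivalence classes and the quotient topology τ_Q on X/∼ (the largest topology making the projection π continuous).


X/∼ = {[b=c], [d], [e]}; |τ_Q| = 6.

Equivalence classes: [b=c], [d], [e].
Quotient map π: X → X/∼ sends b ↦ [b=c], c ↦ [b=c], d ↦ [d], e ↦ [e].
For each subset V ⊆ X/∼, compute π^{-1}(V) ⊆ X and check whether π^{-1}(V) ∈ τ. V is open in τ_Q iff π^{-1}(V) ∈ τ.
  V = {}: π^{-1}(V) = ∅ ∈ τ ✓.
  V = {[b=c]}: π^{-1}(V) = {b, c} ∉ τ ✗.
  V = {[d]}: π^{-1}(V) = {d} ∈ τ ✓.
  V = {[b=c], [d]}: π^{-1}(V) = {b, c, d} ∉ τ ✗.
  V = {[e]}: π^{-1}(V) = {e} ∈ τ ✓.
  V = {[b=c], [e]}: π^{-1}(V) = {b, c, e} ∈ τ ✓.
  V = {[d], [e]}: π^{-1}(V) = {d, e} ∈ τ ✓.
  V = {[b=c], [d], [e]}: π^{-1}(V) = {b, c, d, e} ∈ τ ✓.
Open sets in the quotient: τ_Q = {{}, {[d]}, {[e]}, {[b=c], [e]}, {[d], [e]}, {[b=c], [d], [e]}} (6 elements).


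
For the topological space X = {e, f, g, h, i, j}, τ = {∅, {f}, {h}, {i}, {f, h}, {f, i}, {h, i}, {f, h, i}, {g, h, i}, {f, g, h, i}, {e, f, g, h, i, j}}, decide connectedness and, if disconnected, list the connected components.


(X, τ) is connected.

Find clopen sets (U ∈ τ with X ∖ U ∈ τ):
  U = ∅, X ∖ U = {e, f, g, h, i, j} — both open, so U is clopen.
  U = {e, f, g, h, i, j}, X ∖ U = ∅ — both open, so U is clopen.
Only trivial clopens (∅ and X) exist, so (X, τ) is connected.
Compute connected components by grouping points that agree on all clopens:
  component: {e, f, g, h, i, j}


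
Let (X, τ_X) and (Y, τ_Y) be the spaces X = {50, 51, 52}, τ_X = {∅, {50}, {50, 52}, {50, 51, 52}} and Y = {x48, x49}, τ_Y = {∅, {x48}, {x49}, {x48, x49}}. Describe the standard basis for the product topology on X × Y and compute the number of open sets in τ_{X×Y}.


Basis B = {∅ × ∅, {50} × {x48}, {50} × {x49}, {50} × {x48, x49}, {50, 52} × {x48}, {50, 52} × {x49}, {50, 51, 52} × {x48}, {50, 51, 52} × {x49}, {50, 52} × {x48, x49}, {50, 51, 52} × {x48, x49}}; |τ_{X×Y}| = 16.

Enumerate products U × V with U ∈ τ_X, V ∈ τ_Y (deduplicated):
  ∅ × ∅ = {} (∅)
  {50} × {x48} = {(50,x48)}
  {50} × {x49} = {(50,x49)}
  {50} × {x48, x49} = {(50,x48), (50,x49)}
  {50, 52} × {x48} = {(50,x48), (52,x48)}
  {50, 52} × {x49} = {(50,x49), (52,x49)}
  {50, 51, 52} × {x48} = {(50,x48), (51,x48), (52,x48)}
  {50, 51, 52} × {x49} = {(50,x49), (51,x49), (52,x49)}
  {50, 52} × {x48, x49} = {(50,x48), (50,x49), (52,x48), (52,x49)}
  {50, 51, 52} × {x48, x49} = {(50,x48), (50,x49), (51,x48), (51,x49), (52,x48), (52,x49)}
These 10 distinct sets form the basis B.
Close under arbitrary unions to get τ_{X×Y}; counting gives |τ_{X×Y}| = 16.


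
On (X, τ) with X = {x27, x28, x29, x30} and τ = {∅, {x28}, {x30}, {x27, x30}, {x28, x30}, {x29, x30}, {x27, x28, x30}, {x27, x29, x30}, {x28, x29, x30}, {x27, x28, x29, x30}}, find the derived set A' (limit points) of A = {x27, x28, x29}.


A' = ∅

For each x ∈ X, list the open sets U ∈ τ with x ∈ U, then check whether U ∩ (A ∖ {x}) ≠ ∅ for every such U.
  x = x27: open {x27, x30} ∋ x has {x27, x30} ∩ (A ∖ {x27}) = ∅, so x is NOT a limit point.
  x = x28: open {x28} ∋ x has {x28} ∩ (A ∖ {x28}) = ∅, so x is NOT a limit point.
  x = x29: open {x29, x30} ∋ x has {x29, x30} ∩ (A ∖ {x29}) = ∅, so x is NOT a limit point.
  x = x30: open {x30} ∋ x has {x30} ∩ (A ∖ {x30}) = ∅, so x is NOT a limit point.
Collecting: A' = ∅.


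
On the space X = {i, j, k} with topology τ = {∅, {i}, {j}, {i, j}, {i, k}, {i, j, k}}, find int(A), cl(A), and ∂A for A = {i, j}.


int(A) = {i, j}, cl(A) = {i, j, k}, ∂A = {k}.

Closed sets in (X, τ) are complements of opens:
  closed(X, τ) = {∅, {j}, {k}, {i, k}, {j, k}, {i, j, k}}.
int(A) = ⋃ {U ∈ τ : U ⊆ A}. Opens contained in A: ∅, {i}, {j}, {i, j}.
Taking the union of these: int(A) = {i, j}.
cl(A) = ⋂ {C closed : A ⊆ C}. Closed sets containing A: {i, j, k}.
Intersecting these: cl(A) = {i, j, k}.
∂A = cl(A) ∖ int(A) = {i, j, k} ∖ {i, j} = {k}.


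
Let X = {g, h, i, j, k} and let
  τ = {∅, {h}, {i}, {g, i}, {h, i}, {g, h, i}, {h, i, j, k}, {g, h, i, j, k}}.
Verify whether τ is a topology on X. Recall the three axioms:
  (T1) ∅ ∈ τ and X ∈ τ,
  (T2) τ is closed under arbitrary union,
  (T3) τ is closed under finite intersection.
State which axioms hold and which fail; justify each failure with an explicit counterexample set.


τ IS a topology on X.

Axiom (T1): ∅ ∈ τ? Yes; X ∈ τ? Yes.
Axiom (T2/T3): check pairwise unions and intersections of members of τ.
All pairwise intersections and unions checked — each lies in τ. Therefore τ satisfies (T1), (T2), (T3): it IS a topology on X.


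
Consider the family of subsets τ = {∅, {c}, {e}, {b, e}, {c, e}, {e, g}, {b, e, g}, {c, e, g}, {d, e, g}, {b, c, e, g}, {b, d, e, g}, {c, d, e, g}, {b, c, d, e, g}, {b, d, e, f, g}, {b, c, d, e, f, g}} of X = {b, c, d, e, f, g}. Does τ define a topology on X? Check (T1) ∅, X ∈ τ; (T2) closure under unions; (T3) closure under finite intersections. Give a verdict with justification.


τ is NOT a topology on X.

Axiom (T1): ∅ ∈ τ? Yes; X ∈ τ? Yes.
Axiom (T2/T3): check pairwise unions and intersections of members of τ.
Counterexample for (T2): {c} ∪ {b, e} = {b, c, e} ∉ τ. Therefore τ is NOT a topology.


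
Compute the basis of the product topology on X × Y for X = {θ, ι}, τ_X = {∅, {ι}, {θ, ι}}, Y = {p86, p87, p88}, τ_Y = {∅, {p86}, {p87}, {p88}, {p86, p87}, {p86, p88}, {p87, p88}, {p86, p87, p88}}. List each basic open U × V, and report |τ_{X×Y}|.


Basis B = {∅ × ∅, {ι} × {p86}, {ι} × {p87}, {ι} × {p88}, {θ, ι} × {p86}, {θ, ι} × {p87}, {θ, ι} × {p88}, {ι} × {p86, p87}, {ι} × {p86, p88}, {ι} × {p87, p88}, {ι} × {p86, p87, p88}, {θ, ι} × {p86, p87}, {θ, ι} × {p86, p88}, {θ, ι} × {p87, p88}, {θ, ι} × {p86, p87, p88}}; |τ_{X×Y}| = 27.

Enumerate products U × V with U ∈ τ_X, V ∈ τ_Y (deduplicated):
  ∅ × ∅ = {} (∅)
  {ι} × {p86} = {(ι,p86)}
  {ι} × {p87} = {(ι,p87)}
  {ι} × {p88} = {(ι,p88)}
  {θ, ι} × {p86} = {(θ,p86), (ι,p86)}
  {θ, ι} × {p87} = {(θ,p87), (ι,p87)}
  {θ, ι} × {p88} = {(θ,p88), (ι,p88)}
  {ι} × {p86, p87} = {(ι,p86), (ι,p87)}
  {ι} × {p86, p88} = {(ι,p86), (ι,p88)}
  {ι} × {p87, p88} = {(ι,p87), (ι,p88)}
  {ι} × {p86, p87, p88} = {(ι,p86), (ι,p87), (ι,p88)}
  {θ, ι} × {p86, p87} = {(θ,p86), (θ,p87), (ι,p86), (ι,p87)}
  {θ, ι} × {p86, p88} = {(θ,p86), (θ,p88), (ι,p86), (ι,p88)}
  {θ, ι} × {p87, p88} = {(θ,p87), (θ,p88), (ι,p87), (ι,p88)}
  {θ, ι} × {p86, p87, p88} = {(θ,p86), (θ,p87), (θ,p88), (ι,p86), (ι,p87), (ι,p88)}
These 15 distinct sets form the basis B.
Close under arbitrary unions to get τ_{X×Y}; counting gives |τ_{X×Y}| = 27.


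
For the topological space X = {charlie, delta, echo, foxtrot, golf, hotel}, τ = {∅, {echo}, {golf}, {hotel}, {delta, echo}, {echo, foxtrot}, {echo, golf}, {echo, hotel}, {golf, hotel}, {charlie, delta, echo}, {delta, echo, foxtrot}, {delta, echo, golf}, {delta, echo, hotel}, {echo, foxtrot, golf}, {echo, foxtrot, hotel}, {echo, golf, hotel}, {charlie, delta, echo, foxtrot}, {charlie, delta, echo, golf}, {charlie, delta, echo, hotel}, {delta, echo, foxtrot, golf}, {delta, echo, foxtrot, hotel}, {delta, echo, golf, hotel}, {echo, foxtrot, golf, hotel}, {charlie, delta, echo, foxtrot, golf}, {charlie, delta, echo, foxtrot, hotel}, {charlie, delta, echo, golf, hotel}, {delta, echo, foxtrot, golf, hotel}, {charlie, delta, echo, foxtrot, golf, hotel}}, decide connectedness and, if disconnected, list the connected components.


(X, τ) is disconnected; components = [{golf}, {hotel}, {charlie, delta, echo, foxtrot}].

Find clopen sets (U ∈ τ with X ∖ U ∈ τ):
  U = ∅, X ∖ U = {charlie, delta, echo, foxtrot, golf, hotel} — both open, so U is clopen.
  U = {golf}, X ∖ U = {charlie, delta, echo, foxtrot, hotel} — both open, so U is clopen.
  U = {hotel}, X ∖ U = {charlie, delta, echo, foxtrot, golf} — both open, so U is clopen.
  U = {golf, hotel}, X ∖ U = {charlie, delta, echo, foxtrot} — both open, so U is clopen.
  U = {charlie, delta, echo, foxtrot}, X ∖ U = {golf, hotel} — both open, so U is clopen.
  U = {charlie, delta, echo, foxtrot, golf}, X ∖ U = {hotel} — both open, so U is clopen.
  U = {charlie, delta, echo, foxtrot, hotel}, X ∖ U = {golf} — both open, so U is clopen.
  U = {charlie, delta, echo, foxtrot, golf, hotel}, X ∖ U = ∅ — both open, so U is clopen.
Nontrivial clopen(s) exist: e.g. {golf}. So (X, τ) is disconnected.
Compute connected components by grouping points that agree on all clopens:
  component: {golf}
  component: {hotel}
  component: {charlie, delta, echo, foxtrot}


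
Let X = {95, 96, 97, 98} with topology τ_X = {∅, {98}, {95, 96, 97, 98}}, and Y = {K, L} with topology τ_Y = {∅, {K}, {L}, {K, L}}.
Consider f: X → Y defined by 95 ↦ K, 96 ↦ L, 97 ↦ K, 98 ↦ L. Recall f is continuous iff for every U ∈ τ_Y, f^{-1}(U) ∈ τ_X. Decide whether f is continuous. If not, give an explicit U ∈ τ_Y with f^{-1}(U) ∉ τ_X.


f is NOT continuous.

Compute f^{-1}(U) for each U ∈ τ_Y:
  U = ∅: f^{-1}(U) = ∅ ∈ τ_X ✓.
  U = {K}: f^{-1}(U) = {95, 97} ∉ τ_X ✗.
  U = {L}: f^{-1}(U) = {96, 98} ∉ τ_X ✗.
  U = {K, L}: f^{-1}(U) = {95, 96, 97, 98} ∈ τ_X ✓.
Found U = {K} with f^{-1}(U) = {95, 97} not in τ_X. Therefore f is NOT continuous.


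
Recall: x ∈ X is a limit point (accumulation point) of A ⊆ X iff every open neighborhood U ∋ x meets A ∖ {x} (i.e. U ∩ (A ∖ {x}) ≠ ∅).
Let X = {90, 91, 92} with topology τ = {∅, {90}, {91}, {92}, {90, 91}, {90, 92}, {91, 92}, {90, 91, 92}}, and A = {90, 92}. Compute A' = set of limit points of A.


A' = ∅

For each x ∈ X, list the open sets U ∈ τ with x ∈ U, then check whether U ∩ (A ∖ {x}) ≠ ∅ for every such U.
  x = 90: open {90} ∋ x has {90} ∩ (A ∖ {90}) = ∅, so x is NOT a limit point.
  x = 91: open {91} ∋ x has {91} ∩ (A ∖ {91}) = ∅, so x is NOT a limit point.
  x = 92: open {92} ∋ x has {92} ∩ (A ∖ {92}) = ∅, so x is NOT a limit point.
Collecting: A' = ∅.


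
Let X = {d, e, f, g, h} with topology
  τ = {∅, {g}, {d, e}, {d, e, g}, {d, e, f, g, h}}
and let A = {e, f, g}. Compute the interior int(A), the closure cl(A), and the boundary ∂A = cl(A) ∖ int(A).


int(A) = {g}, cl(A) = {d, e, f, g, h}, ∂A = {d, e, f, h}.

Closed sets in (X, τ) are complements of opens:
  closed(X, τ) = {∅, {f, h}, {f, g, h}, {d, e, f, h}, {d, e, f, g, h}}.
int(A) = ⋃ {U ∈ τ : U ⊆ A}. Opens contained in A: ∅, {g}.
Taking the union of these: int(A) = {g}.
cl(A) = ⋂ {C closed : A ⊆ C}. Closed sets containing A: {d, e, f, g, h}.
Intersecting these: cl(A) = {d, e, f, g, h}.
∂A = cl(A) ∖ int(A) = {d, e, f, g, h} ∖ {g} = {d, e, f, h}.


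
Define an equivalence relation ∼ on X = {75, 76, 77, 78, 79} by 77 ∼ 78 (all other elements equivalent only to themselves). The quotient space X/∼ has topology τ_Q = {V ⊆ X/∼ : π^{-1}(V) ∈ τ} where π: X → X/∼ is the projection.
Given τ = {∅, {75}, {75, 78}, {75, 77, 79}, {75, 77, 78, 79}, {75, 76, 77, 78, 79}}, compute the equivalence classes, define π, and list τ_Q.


X/∼ = {[75], [76], [77=78], [79]}; |τ_Q| = 4.

Equivalence classes: [75], [76], [77=78], [79].
Quotient map π: X → X/∼ sends 75 ↦ [75], 76 ↦ [76], 77 ↦ [77=78], 78 ↦ [77=78], 79 ↦ [79].
For each subset V ⊆ X/∼, compute π^{-1}(V) ⊆ X and check whether π^{-1}(V) ∈ τ. V is open in τ_Q iff π^{-1}(V) ∈ τ.
  V = {}: π^{-1}(V) = ∅ ∈ τ ✓.
  V = {[75]}: π^{-1}(V) = {75} ∈ τ ✓.
  V = {[76]}: π^{-1}(V) = {76} ∉ τ ✗.
  V = {[75], [76]}: π^{-1}(V) = {75, 76} ∉ τ ✗.
  V = {[77=78]}: π^{-1}(V) = {77, 78} ∉ τ ✗.
  V = {[75], [77=78]}: π^{-1}(V) = {75, 77, 78} ∉ τ ✗.
  V = {[76], [77=78]}: π^{-1}(V) = {76, 77, 78} ∉ τ ✗.
  V = {[75], [76], [77=78]}: π^{-1}(V) = {75, 76, 77, 78} ∉ τ ✗.
  V = {[79]}: π^{-1}(V) = {79} ∉ τ ✗.
  V = {[75], [79]}: π^{-1}(V) = {75, 79} ∉ τ ✗.
  V = {[76], [79]}: π^{-1}(V) = {76, 79} ∉ τ ✗.
  V = {[75], [76], [79]}: π^{-1}(V) = {75, 76, 79} ∉ τ ✗.
  V = {[77=78], [79]}: π^{-1}(V) = {77, 78, 79} ∉ τ ✗.
  V = {[75], [77=78], [79]}: π^{-1}(V) = {75, 77, 78, 79} ∈ τ ✓.
  V = {[76], [77=78], [79]}: π^{-1}(V) = {76, 77, 78, 79} ∉ τ ✗.
  V = {[75], [76], [77=78], [79]}: π^{-1}(V) = {75, 76, 77, 78, 79} ∈ τ ✓.
Open sets in the quotient: τ_Q = {{}, {[75]}, {[75], [77=78], [79]}, {[75], [76], [77=78], [79]}} (4 elements).


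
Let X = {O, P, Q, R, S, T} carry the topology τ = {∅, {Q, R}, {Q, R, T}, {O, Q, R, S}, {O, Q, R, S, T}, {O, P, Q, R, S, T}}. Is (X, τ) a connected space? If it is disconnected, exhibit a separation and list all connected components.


(X, τ) is connected.

Find clopen sets (U ∈ τ with X ∖ U ∈ τ):
  U = ∅, X ∖ U = {O, P, Q, R, S, T} — both open, so U is clopen.
  U = {O, P, Q, R, S, T}, X ∖ U = ∅ — both open, so U is clopen.
Only trivial clopens (∅ and X) exist, so (X, τ) is connected.
Compute connected components by grouping points that agree on all clopens:
  component: {O, P, Q, R, S, T}


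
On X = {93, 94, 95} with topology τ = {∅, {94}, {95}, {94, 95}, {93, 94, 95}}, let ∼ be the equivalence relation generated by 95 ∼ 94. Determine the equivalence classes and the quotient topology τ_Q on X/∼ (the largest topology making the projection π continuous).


X/∼ = {[93], [94=95]}; |τ_Q| = 3.

Equivalence classes: [93], [94=95].
Quotient map π: X → X/∼ sends 93 ↦ [93], 94 ↦ [94=95], 95 ↦ [94=95].
For each subset V ⊆ X/∼, compute π^{-1}(V) ⊆ X and check whether π^{-1}(V) ∈ τ. V is open in τ_Q iff π^{-1}(V) ∈ τ.
  V = {}: π^{-1}(V) = ∅ ∈ τ ✓.
  V = {[93]}: π^{-1}(V) = {93} ∉ τ ✗.
  V = {[94=95]}: π^{-1}(V) = {94, 95} ∈ τ ✓.
  V = {[93], [94=95]}: π^{-1}(V) = {93, 94, 95} ∈ τ ✓.
Open sets in the quotient: τ_Q = {{}, {[94=95]}, {[93], [94=95]}} (3 elements).


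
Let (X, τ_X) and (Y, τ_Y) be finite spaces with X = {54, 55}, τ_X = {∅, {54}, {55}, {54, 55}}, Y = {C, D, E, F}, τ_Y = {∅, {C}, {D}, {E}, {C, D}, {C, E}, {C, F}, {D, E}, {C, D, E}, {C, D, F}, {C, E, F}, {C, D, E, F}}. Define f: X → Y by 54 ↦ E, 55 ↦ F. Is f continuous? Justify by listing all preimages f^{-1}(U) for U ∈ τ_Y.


f IS continuous.

Compute f^{-1}(U) for each U ∈ τ_Y:
  U = ∅: f^{-1}(U) = ∅ ∈ τ_X ✓.
  U = {C}: f^{-1}(U) = ∅ ∈ τ_X ✓.
  U = {D}: f^{-1}(U) = ∅ ∈ τ_X ✓.
  U = {E}: f^{-1}(U) = {54} ∈ τ_X ✓.
  U = {C, D}: f^{-1}(U) = ∅ ∈ τ_X ✓.
  U = {C, E}: f^{-1}(U) = {54} ∈ τ_X ✓.
  U = {C, F}: f^{-1}(U) = {55} ∈ τ_X ✓.
  U = {D, E}: f^{-1}(U) = {54} ∈ τ_X ✓.
  U = {C, D, E}: f^{-1}(U) = {54} ∈ τ_X ✓.
  U = {C, D, F}: f^{-1}(U) = {55} ∈ τ_X ✓.
  U = {C, E, F}: f^{-1}(U) = {54, 55} ∈ τ_X ✓.
  U = {C, D, E, F}: f^{-1}(U) = {54, 55} ∈ τ_X ✓.
Every preimage lies in τ_X, so f IS continuous.


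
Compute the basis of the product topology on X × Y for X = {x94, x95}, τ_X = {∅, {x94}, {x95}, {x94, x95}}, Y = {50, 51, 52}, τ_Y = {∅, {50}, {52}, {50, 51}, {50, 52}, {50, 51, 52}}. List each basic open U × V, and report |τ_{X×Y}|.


Basis B = {∅ × ∅, {x94} × {50}, {x94} × {52}, {x95} × {50}, {x95} × {52}, {x94} × {50, 51}, {x94} × {50, 52}, {x94, x95} × {50}, {x94, x95} × {52}, {x95} × {50, 51}, {x95} × {50, 52}, {x94} × {50, 51, 52}, {x95} × {50, 51, 52}, {x94, x95} × {50, 51}, {x94, x95} × {50, 52}, {x94, x95} × {50, 51, 52}}; |τ_{X×Y}| = 36.

Enumerate products U × V with U ∈ τ_X, V ∈ τ_Y (deduplicated):
  ∅ × ∅ = {} (∅)
  {x94} × {50} = {(x94,50)}
  {x94} × {52} = {(x94,52)}
  {x95} × {50} = {(x95,50)}
  {x95} × {52} = {(x95,52)}
  {x94} × {50, 51} = {(x94,50), (x94,51)}
  {x94} × {50, 52} = {(x94,50), (x94,52)}
  {x94, x95} × {50} = {(x94,50), (x95,50)}
  {x94, x95} × {52} = {(x94,52), (x95,52)}
  {x95} × {50, 51} = {(x95,50), (x95,51)}
  {x95} × {50, 52} = {(x95,50), (x95,52)}
  {x94} × {50, 51, 52} = {(x94,50), (x94,51), (x94,52)}
  {x95} × {50, 51, 52} = {(x95,50), (x95,51), (x95,52)}
  {x94, x95} × {50, 51} = {(x94,50), (x94,51), (x95,50), (x95,51)}
  {x94, x95} × {50, 52} = {(x94,50), (x94,52), (x95,50), (x95,52)}
  {x94, x95} × {50, 51, 52} = {(x94,50), (x94,51), (x94,52), (x95,50), (x95,51), (x95,52)}
These 16 distinct sets form the basis B.
Close under arbitrary unions to get τ_{X×Y}; counting gives |τ_{X×Y}| = 36.


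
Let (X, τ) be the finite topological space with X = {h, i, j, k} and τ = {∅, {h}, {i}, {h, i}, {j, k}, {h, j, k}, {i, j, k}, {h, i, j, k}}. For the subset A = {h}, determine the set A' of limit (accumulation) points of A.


A' = ∅

For each x ∈ X, list the open sets U ∈ τ with x ∈ U, then check whether U ∩ (A ∖ {x}) ≠ ∅ for every such U.
  x = h: open {h} ∋ x has {h} ∩ (A ∖ {h}) = ∅, so x is NOT a limit point.
  x = i: open {i} ∋ x has {i} ∩ (A ∖ {i}) = ∅, so x is NOT a limit point.
  x = j: open {j, k} ∋ x has {j, k} ∩ (A ∖ {j}) = ∅, so x is NOT a limit point.
  x = k: open {j, k} ∋ x has {j, k} ∩ (A ∖ {k}) = ∅, so x is NOT a limit point.
Collecting: A' = ∅.


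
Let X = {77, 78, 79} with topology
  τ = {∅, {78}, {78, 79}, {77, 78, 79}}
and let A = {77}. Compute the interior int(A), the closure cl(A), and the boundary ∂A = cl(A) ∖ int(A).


int(A) = ∅, cl(A) = {77}, ∂A = {77}.

Closed sets in (X, τ) are complements of opens:
  closed(X, τ) = {∅, {77}, {77, 79}, {77, 78, 79}}.
int(A) = ⋃ {U ∈ τ : U ⊆ A}. Opens contained in A: ∅.
Taking the union of these: int(A) = ∅.
cl(A) = ⋂ {C closed : A ⊆ C}. Closed sets containing A: {77}, {77, 79}, {77, 78, 79}.
Intersecting these: cl(A) = {77}.
∂A = cl(A) ∖ int(A) = {77} ∖ ∅ = {77}.


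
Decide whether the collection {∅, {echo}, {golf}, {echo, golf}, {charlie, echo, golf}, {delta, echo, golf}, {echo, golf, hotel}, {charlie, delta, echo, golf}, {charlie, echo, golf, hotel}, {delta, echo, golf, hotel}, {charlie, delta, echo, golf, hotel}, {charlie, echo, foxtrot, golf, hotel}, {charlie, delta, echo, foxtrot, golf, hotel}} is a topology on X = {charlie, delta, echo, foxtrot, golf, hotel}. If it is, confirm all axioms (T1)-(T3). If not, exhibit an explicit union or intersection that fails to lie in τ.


τ IS a topology on X.

Axiom (T1): ∅ ∈ τ? Yes; X ∈ τ? Yes.
Axiom (T2/T3): check pairwise unions and intersections of members of τ.
All pairwise intersections and unions checked — each lies in τ. Therefore τ satisfies (T1), (T2), (T3): it IS a topology on X.


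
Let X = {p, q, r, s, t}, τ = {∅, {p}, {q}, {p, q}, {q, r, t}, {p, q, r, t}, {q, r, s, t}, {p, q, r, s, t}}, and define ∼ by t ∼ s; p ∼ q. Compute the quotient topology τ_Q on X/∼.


X/∼ = {[p=q], [r], [s=t]}; |τ_Q| = 3.

Equivalence classes: [p=q], [r], [s=t].
Quotient map π: X → X/∼ sends p ↦ [p=q], q ↦ [p=q], r ↦ [r], s ↦ [s=t], t ↦ [s=t].
For each subset V ⊆ X/∼, compute π^{-1}(V) ⊆ X and check whether π^{-1}(V) ∈ τ. V is open in τ_Q iff π^{-1}(V) ∈ τ.
  V = {}: π^{-1}(V) = ∅ ∈ τ ✓.
  V = {[p=q]}: π^{-1}(V) = {p, q} ∈ τ ✓.
  V = {[r]}: π^{-1}(V) = {r} ∉ τ ✗.
  V = {[p=q], [r]}: π^{-1}(V) = {p, q, r} ∉ τ ✗.
  V = {[s=t]}: π^{-1}(V) = {s, t} ∉ τ ✗.
  V = {[p=q], [s=t]}: π^{-1}(V) = {p, q, s, t} ∉ τ ✗.
  V = {[r], [s=t]}: π^{-1}(V) = {r, s, t} ∉ τ ✗.
  V = {[p=q], [r], [s=t]}: π^{-1}(V) = {p, q, r, s, t} ∈ τ ✓.
Open sets in the quotient: τ_Q = {{}, {[p=q]}, {[p=q], [r], [s=t]}} (3 elements).


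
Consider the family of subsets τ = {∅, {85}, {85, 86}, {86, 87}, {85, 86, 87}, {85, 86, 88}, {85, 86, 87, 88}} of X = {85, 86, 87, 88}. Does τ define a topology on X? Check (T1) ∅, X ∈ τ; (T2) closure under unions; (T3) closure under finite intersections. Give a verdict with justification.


τ is NOT a topology on X.

Axiom (T1): ∅ ∈ τ? Yes; X ∈ τ? Yes.
Axiom (T2/T3): check pairwise unions and intersections of members of τ.
Counterexample for (T3): {85, 86} ∩ {86, 87} = {86} ∉ τ. Therefore τ is NOT a topology.


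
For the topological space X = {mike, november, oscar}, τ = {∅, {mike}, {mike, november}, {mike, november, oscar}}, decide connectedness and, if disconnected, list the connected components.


(X, τ) is connected.

Find clopen sets (U ∈ τ with X ∖ U ∈ τ):
  U = ∅, X ∖ U = {mike, november, oscar} — both open, so U is clopen.
  U = {mike, november, oscar}, X ∖ U = ∅ — both open, so U is clopen.
Only trivial clopens (∅ and X) exist, so (X, τ) is connected.
Compute connected components by grouping points that agree on all clopens:
  component: {mike, november, oscar}


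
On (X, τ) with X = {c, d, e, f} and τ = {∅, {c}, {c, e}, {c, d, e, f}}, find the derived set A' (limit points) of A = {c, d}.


A' = {d, e, f}

For each x ∈ X, list the open sets U ∈ τ with x ∈ U, then check whether U ∩ (A ∖ {x}) ≠ ∅ for every such U.
  x = c: open {c} ∋ x has {c} ∩ (A ∖ {c}) = ∅, so x is NOT a limit point.
  x = d: opens ∋ x are {c, d, e, f}; each meets A ∖ {d}, so x IS a limit point.
  x = e: opens ∋ x are {c, e}, {c, d, e, f}; each meets A ∖ {e}, so x IS a limit point.
  x = f: opens ∋ x are {c, d, e, f}; each meets A ∖ {f}, so x IS a limit point.
Collecting: A' = {d, e, f}.


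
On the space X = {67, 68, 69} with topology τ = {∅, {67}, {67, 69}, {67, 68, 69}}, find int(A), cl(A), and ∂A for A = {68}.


int(A) = ∅, cl(A) = {68}, ∂A = {68}.

Closed sets in (X, τ) are complements of opens:
  closed(X, τ) = {∅, {68}, {68, 69}, {67, 68, 69}}.
int(A) = ⋃ {U ∈ τ : U ⊆ A}. Opens contained in A: ∅.
Taking the union of these: int(A) = ∅.
cl(A) = ⋂ {C closed : A ⊆ C}. Closed sets containing A: {68}, {68, 69}, {67, 68, 69}.
Intersecting these: cl(A) = {68}.
∂A = cl(A) ∖ int(A) = {68} ∖ ∅ = {68}.


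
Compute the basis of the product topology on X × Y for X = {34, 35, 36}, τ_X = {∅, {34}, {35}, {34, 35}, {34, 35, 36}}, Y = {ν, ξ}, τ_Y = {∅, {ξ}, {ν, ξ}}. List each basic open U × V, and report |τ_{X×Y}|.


Basis B = {∅ × ∅, {34} × {ξ}, {35} × {ξ}, {34} × {ν, ξ}, {34, 35} × {ξ}, {35} × {ν, ξ}, {34, 35, 36} × {ξ}, {34, 35} × {ν, ξ}, {34, 35, 36} × {ν, ξ}}; |τ_{X×Y}| = 14.

Enumerate products U × V with U ∈ τ_X, V ∈ τ_Y (deduplicated):
  ∅ × ∅ = {} (∅)
  {34} × {ξ} = {(34,ξ)}
  {35} × {ξ} = {(35,ξ)}
  {34} × {ν, ξ} = {(34,ν), (34,ξ)}
  {34, 35} × {ξ} = {(34,ξ), (35,ξ)}
  {35} × {ν, ξ} = {(35,ν), (35,ξ)}
  {34, 35, 36} × {ξ} = {(34,ξ), (35,ξ), (36,ξ)}
  {34, 35} × {ν, ξ} = {(34,ν), (34,ξ), (35,ν), (35,ξ)}
  {34, 35, 36} × {ν, ξ} = {(34,ν), (34,ξ), (35,ν), (35,ξ), (36,ν), (36,ξ)}
These 9 distinct sets form the basis B.
Close under arbitrary unions to get τ_{X×Y}; counting gives |τ_{X×Y}| = 14.


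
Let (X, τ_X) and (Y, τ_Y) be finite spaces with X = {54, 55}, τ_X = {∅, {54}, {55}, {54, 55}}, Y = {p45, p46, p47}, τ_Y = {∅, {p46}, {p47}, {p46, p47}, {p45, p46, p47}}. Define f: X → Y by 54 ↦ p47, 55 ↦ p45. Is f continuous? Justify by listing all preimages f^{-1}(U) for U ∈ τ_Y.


f IS continuous.

Compute f^{-1}(U) for each U ∈ τ_Y:
  U = ∅: f^{-1}(U) = ∅ ∈ τ_X ✓.
  U = {p46}: f^{-1}(U) = ∅ ∈ τ_X ✓.
  U = {p47}: f^{-1}(U) = {54} ∈ τ_X ✓.
  U = {p46, p47}: f^{-1}(U) = {54} ∈ τ_X ✓.
  U = {p45, p46, p47}: f^{-1}(U) = {54, 55} ∈ τ_X ✓.
Every preimage lies in τ_X, so f IS continuous.


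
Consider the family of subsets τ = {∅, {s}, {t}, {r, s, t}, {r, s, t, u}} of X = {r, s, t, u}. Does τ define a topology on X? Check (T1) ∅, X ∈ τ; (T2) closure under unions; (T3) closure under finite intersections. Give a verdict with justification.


τ is NOT a topology on X.

Axiom (T1): ∅ ∈ τ? Yes; X ∈ τ? Yes.
Axiom (T2/T3): check pairwise unions and intersections of members of τ.
Counterexample for (T2): {s} ∪ {t} = {s, t} ∉ τ. Therefore τ is NOT a topology.


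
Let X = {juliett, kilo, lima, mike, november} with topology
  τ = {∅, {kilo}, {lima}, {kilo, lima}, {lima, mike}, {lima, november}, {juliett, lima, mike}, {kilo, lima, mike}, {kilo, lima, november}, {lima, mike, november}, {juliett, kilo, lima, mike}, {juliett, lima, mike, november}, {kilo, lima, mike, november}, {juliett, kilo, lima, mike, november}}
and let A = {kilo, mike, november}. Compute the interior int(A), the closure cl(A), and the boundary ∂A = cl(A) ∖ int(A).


int(A) = {kilo}, cl(A) = {juliett, kilo, mike, november}, ∂A = {juliett, mike, november}.

Closed sets in (X, τ) are complements of opens:
  closed(X, τ) = {∅, {juliett}, {kilo}, {november}, {juliett, kilo}, {juliett, mike}, {juliett, november}, {kilo, november}, {juliett, kilo, mike}, {juliett, kilo, november}, {juliett, mike, november}, {juliett, kilo, mike, november}, {juliett, lima, mike, november}, {juliett, kilo, lima, mike, november}}.
int(A) = ⋃ {U ∈ τ : U ⊆ A}. Opens contained in A: ∅, {kilo}.
Taking the union of these: int(A) = {kilo}.
cl(A) = ⋂ {C closed : A ⊆ C}. Closed sets containing A: {juliett, kilo, mike, november}, {juliett, kilo, lima, mike, november}.
Intersecting these: cl(A) = {juliett, kilo, mike, november}.
∂A = cl(A) ∖ int(A) = {juliett, kilo, mike, november} ∖ {kilo} = {juliett, mike, november}.


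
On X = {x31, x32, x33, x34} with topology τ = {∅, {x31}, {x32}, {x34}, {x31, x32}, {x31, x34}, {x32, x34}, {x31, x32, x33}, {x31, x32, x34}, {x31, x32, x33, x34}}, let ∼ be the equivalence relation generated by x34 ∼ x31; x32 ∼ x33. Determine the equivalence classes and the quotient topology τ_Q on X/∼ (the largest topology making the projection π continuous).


X/∼ = {[x31=x34], [x32=x33]}; |τ_Q| = 3.

Equivalence classes: [x31=x34], [x32=x33].
Quotient map π: X → X/∼ sends x31 ↦ [x31=x34], x32 ↦ [x32=x33], x33 ↦ [x32=x33], x34 ↦ [x31=x34].
For each subset V ⊆ X/∼, compute π^{-1}(V) ⊆ X and check whether π^{-1}(V) ∈ τ. V is open in τ_Q iff π^{-1}(V) ∈ τ.
  V = {}: π^{-1}(V) = ∅ ∈ τ ✓.
  V = {[x31=x34]}: π^{-1}(V) = {x31, x34} ∈ τ ✓.
  V = {[x32=x33]}: π^{-1}(V) = {x32, x33} ∉ τ ✗.
  V = {[x31=x34], [x32=x33]}: π^{-1}(V) = {x31, x32, x33, x34} ∈ τ ✓.
Open sets in the quotient: τ_Q = {{}, {[x31=x34]}, {[x31=x34], [x32=x33]}} (3 elements).


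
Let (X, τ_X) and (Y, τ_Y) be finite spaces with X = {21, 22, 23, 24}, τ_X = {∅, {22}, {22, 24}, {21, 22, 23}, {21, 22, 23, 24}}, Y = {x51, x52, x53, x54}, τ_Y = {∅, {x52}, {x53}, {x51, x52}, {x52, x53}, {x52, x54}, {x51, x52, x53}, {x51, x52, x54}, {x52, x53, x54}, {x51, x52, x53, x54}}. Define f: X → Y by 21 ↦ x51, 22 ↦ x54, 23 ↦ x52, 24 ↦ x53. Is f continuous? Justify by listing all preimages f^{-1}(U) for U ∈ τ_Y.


f is NOT continuous.

Compute f^{-1}(U) for each U ∈ τ_Y:
  U = ∅: f^{-1}(U) = ∅ ∈ τ_X ✓.
  U = {x52}: f^{-1}(U) = {23} ∉ τ_X ✗.
  U = {x53}: f^{-1}(U) = {24} ∉ τ_X ✗.
  U = {x51, x52}: f^{-1}(U) = {21, 23} ∉ τ_X ✗.
  U = {x52, x53}: f^{-1}(U) = {23, 24} ∉ τ_X ✗.
  U = {x52, x54}: f^{-1}(U) = {22, 23} ∉ τ_X ✗.
  U = {x51, x52, x53}: f^{-1}(U) = {21, 23, 24} ∉ τ_X ✗.
  U = {x51, x52, x54}: f^{-1}(U) = {21, 22, 23} ∈ τ_X ✓.
  U = {x52, x53, x54}: f^{-1}(U) = {22, 23, 24} ∉ τ_X ✗.
  U = {x51, x52, x53, x54}: f^{-1}(U) = {21, 22, 23, 24} ∈ τ_X ✓.
Found U = {x52} with f^{-1}(U) = {23} not in τ_X. Therefore f is NOT continuous.


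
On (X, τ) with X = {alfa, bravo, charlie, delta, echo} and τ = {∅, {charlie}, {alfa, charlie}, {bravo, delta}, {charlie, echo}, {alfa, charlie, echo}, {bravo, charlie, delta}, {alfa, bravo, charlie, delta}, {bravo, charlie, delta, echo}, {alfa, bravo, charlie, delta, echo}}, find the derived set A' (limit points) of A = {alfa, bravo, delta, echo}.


A' = {bravo, delta}

For each x ∈ X, list the open sets U ∈ τ with x ∈ U, then check whether U ∩ (A ∖ {x}) ≠ ∅ for every such U.
  x = alfa: open {alfa, charlie} ∋ x has {alfa, charlie} ∩ (A ∖ {alfa}) = ∅, so x is NOT a limit point.
  x = bravo: opens ∋ x are {bravo, delta}, {bravo, charlie, delta}, {alfa, bravo, charlie, delta}, {bravo, charlie, delta, echo}, {alfa, bravo, charlie, delta, echo}; each meets A ∖ {bravo}, so x IS a limit point.
  x = charlie: open {charlie} ∋ x has {charlie} ∩ (A ∖ {charlie}) = ∅, so x is NOT a limit point.
  x = delta: opens ∋ x are {bravo, delta}, {bravo, charlie, delta}, {alfa, bravo, charlie, delta}, {bravo, charlie, delta, echo}, {alfa, bravo, charlie, delta, echo}; each meets A ∖ {delta}, so x IS a limit point.
  x = echo: open {charlie, echo} ∋ x has {charlie, echo} ∩ (A ∖ {echo}) = ∅, so x is NOT a limit point.
Collecting: A' = {bravo, delta}.


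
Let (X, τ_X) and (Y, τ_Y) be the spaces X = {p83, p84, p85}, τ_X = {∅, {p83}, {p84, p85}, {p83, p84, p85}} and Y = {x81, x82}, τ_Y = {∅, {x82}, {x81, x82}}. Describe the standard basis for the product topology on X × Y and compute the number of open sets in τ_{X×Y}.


Basis B = {∅ × ∅, {p83} × {x82}, {p83} × {x81, x82}, {p84, p85} × {x82}, {p83, p84, p85} × {x82}, {p84, p85} × {x81, x82}, {p83, p84, p85} × {x81, x82}}; |τ_{X×Y}| = 9.

Enumerate products U × V with U ∈ τ_X, V ∈ τ_Y (deduplicated):
  ∅ × ∅ = {} (∅)
  {p83} × {x82} = {(p83,x82)}
  {p83} × {x81, x82} = {(p83,x81), (p83,x82)}
  {p84, p85} × {x82} = {(p84,x82), (p85,x82)}
  {p83, p84, p85} × {x82} = {(p83,x82), (p84,x82), (p85,x82)}
  {p84, p85} × {x81, x82} = {(p84,x81), (p84,x82), (p85,x81), (p85,x82)}
  {p83, p84, p85} × {x81, x82} = {(p83,x81), (p83,x82), (p84,x81), (p84,x82), (p85,x81), (p85,x82)}
These 7 distinct sets form the basis B.
Close under arbitrary unions to get τ_{X×Y}; counting gives |τ_{X×Y}| = 9.


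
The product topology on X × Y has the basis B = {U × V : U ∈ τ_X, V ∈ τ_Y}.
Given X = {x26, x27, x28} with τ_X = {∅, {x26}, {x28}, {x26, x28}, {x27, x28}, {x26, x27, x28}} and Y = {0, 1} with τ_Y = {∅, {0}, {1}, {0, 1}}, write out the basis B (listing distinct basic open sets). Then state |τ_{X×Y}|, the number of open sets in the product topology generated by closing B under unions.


Basis B = {∅ × ∅, {x26} × {0}, {x26} × {1}, {x28} × {0}, {x28} × {1}, {x26} × {0, 1}, {x26, x28} × {0}, {x26, x28} × {1}, {x27, x28} × {0}, {x27, x28} × {1}, {x28} × {0, 1}, {x26, x27, x28} × {0}, {x26, x27, x28} × {1}, {x26, x28} × {0, 1}, {x27, x28} × {0, 1}, {x26, x27, x28} × {0, 1}}; |τ_{X×Y}| = 36.

Enumerate products U × V with U ∈ τ_X, V ∈ τ_Y (deduplicated):
  ∅ × ∅ = {} (∅)
  {x26} × {0} = {(x26,0)}
  {x26} × {1} = {(x26,1)}
  {x28} × {0} = {(x28,0)}
  {x28} × {1} = {(x28,1)}
  {x26} × {0, 1} = {(x26,0), (x26,1)}
  {x26, x28} × {0} = {(x26,0), (x28,0)}
  {x26, x28} × {1} = {(x26,1), (x28,1)}
  {x27, x28} × {0} = {(x27,0), (x28,0)}
  {x27, x28} × {1} = {(x27,1), (x28,1)}
  {x28} × {0, 1} = {(x28,0), (x28,1)}
  {x26, x27, x28} × {0} = {(x26,0), (x27,0), (x28,0)}
  {x26, x27, x28} × {1} = {(x26,1), (x27,1), (x28,1)}
  {x26, x28} × {0, 1} = {(x26,0), (x26,1), (x28,0), (x28,1)}
  {x27, x28} × {0, 1} = {(x27,0), (x27,1), (x28,0), (x28,1)}
  {x26, x27, x28} × {0, 1} = {(x26,0), (x26,1), (x27,0), (x27,1), (x28,0), (x28,1)}
These 16 distinct sets form the basis B.
Close under arbitrary unions to get τ_{X×Y}; counting gives |τ_{X×Y}| = 36.


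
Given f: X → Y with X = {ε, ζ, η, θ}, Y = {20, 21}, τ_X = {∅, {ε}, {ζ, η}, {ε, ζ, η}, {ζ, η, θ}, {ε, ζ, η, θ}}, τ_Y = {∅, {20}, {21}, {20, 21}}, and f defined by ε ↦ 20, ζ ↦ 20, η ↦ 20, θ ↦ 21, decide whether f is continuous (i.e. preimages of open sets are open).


f is NOT continuous.

Compute f^{-1}(U) for each U ∈ τ_Y:
  U = ∅: f^{-1}(U) = ∅ ∈ τ_X ✓.
  U = {20}: f^{-1}(U) = {ε, ζ, η} ∈ τ_X ✓.
  U = {21}: f^{-1}(U) = {θ} ∉ τ_X ✗.
  U = {20, 21}: f^{-1}(U) = {ε, ζ, η, θ} ∈ τ_X ✓.
Found U = {21} with f^{-1}(U) = {θ} not in τ_X. Therefore f is NOT continuous.


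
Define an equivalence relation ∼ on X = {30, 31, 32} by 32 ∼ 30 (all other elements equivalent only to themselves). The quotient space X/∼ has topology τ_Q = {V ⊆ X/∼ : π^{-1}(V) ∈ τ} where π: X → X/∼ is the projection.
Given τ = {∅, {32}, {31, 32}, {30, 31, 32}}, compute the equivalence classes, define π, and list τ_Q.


X/∼ = {[30=32], [31]}; |τ_Q| = 2.

Equivalence classes: [30=32], [31].
Quotient map π: X → X/∼ sends 30 ↦ [30=32], 31 ↦ [31], 32 ↦ [30=32].
For each subset V ⊆ X/∼, compute π^{-1}(V) ⊆ X and check whether π^{-1}(V) ∈ τ. V is open in τ_Q iff π^{-1}(V) ∈ τ.
  V = {}: π^{-1}(V) = ∅ ∈ τ ✓.
  V = {[30=32]}: π^{-1}(V) = {30, 32} ∉ τ ✗.
  V = {[31]}: π^{-1}(V) = {31} ∉ τ ✗.
  V = {[30=32], [31]}: π^{-1}(V) = {30, 31, 32} ∈ τ ✓.
Open sets in the quotient: τ_Q = {{}, {[30=32], [31]}} (2 elements).


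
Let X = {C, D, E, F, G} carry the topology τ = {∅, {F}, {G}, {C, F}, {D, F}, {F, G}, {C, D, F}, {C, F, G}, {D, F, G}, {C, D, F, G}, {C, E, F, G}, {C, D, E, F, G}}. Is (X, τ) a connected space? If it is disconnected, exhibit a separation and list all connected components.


(X, τ) is connected.

Find clopen sets (U ∈ τ with X ∖ U ∈ τ):
  U = ∅, X ∖ U = {C, D, E, F, G} — both open, so U is clopen.
  U = {C, D, E, F, G}, X ∖ U = ∅ — both open, so U is clopen.
Only trivial clopens (∅ and X) exist, so (X, τ) is connected.
Compute connected components by grouping points that agree on all clopens:
  component: {C, D, E, F, G}


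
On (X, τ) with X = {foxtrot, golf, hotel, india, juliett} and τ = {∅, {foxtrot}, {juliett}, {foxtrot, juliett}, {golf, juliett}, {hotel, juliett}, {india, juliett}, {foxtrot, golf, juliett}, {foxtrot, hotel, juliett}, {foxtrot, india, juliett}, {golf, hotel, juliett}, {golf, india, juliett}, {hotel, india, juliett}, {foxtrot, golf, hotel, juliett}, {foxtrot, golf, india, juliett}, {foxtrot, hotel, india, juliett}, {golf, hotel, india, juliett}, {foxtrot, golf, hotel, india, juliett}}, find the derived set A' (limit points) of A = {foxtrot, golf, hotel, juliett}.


A' = {golf, hotel, india}

For each x ∈ X, list the open sets U ∈ τ with x ∈ U, then check whether U ∩ (A ∖ {x}) ≠ ∅ for every such U.
  x = foxtrot: open {foxtrot} ∋ x has {foxtrot} ∩ (A ∖ {foxtrot}) = ∅, so x is NOT a limit point.
  x = golf: opens ∋ x are {golf, juliett}, {foxtrot, golf, juliett}, {golf, hotel, juliett}, {golf, india, juliett}, {foxtrot, golf, hotel, juliett}, {foxtrot, golf, india, juliett}, {golf, hotel, india, juliett}, {foxtrot, golf, hotel, india, juliett}; each meets A ∖ {golf}, so x IS a limit point.
  x = hotel: opens ∋ x are {hotel, juliett}, {foxtrot, hotel, juliett}, {golf, hotel, juliett}, {hotel, india, juliett}, {foxtrot, golf, hotel, juliett}, {foxtrot, hotel, india, juliett}, {golf, hotel, india, juliett}, {foxtrot, golf, hotel, india, juliett}; each meets A ∖ {hotel}, so x IS a limit point.
  x = india: opens ∋ x are {india, juliett}, {foxtrot, india, juliett}, {golf, india, juliett}, {hotel, india, juliett}, {foxtrot, golf, india, juliett}, {foxtrot, hotel, india, juliett}, {golf, hotel, india, juliett}, {foxtrot, golf, hotel, india, juliett}; each meets A ∖ {india}, so x IS a limit point.
  x = juliett: open {juliett} ∋ x has {juliett} ∩ (A ∖ {juliett}) = ∅, so x is NOT a limit point.
Collecting: A' = {golf, hotel, india}.


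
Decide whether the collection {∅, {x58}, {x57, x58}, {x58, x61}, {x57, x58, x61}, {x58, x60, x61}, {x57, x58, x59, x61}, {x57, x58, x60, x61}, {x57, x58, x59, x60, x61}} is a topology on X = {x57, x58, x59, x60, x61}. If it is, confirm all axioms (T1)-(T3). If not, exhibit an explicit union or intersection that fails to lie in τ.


τ IS a topology on X.

Axiom (T1): ∅ ∈ τ? Yes; X ∈ τ? Yes.
Axiom (T2/T3): check pairwise unions and intersections of members of τ.
All pairwise intersections and unions checked — each lies in τ. Therefore τ satisfies (T1), (T2), (T3): it IS a topology on X.
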